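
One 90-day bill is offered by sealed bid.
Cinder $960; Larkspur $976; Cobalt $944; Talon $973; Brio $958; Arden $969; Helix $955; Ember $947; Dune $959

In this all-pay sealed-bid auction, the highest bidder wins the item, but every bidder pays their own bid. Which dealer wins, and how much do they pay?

Bids in order: 976 (Larkspur) > 973 (Talon) > 969 (Arden) > 960 (Cinder) > 959 (Dune) > 958 (Brio) > …
Larkspur wins with the top bid; all bids are sunk regardless.

Larkspur pays $976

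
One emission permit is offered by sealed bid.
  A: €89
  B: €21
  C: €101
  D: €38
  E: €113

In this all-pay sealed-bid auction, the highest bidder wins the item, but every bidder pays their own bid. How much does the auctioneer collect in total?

Rule: the highest bidder wins the item, but every bidder pays their own bid.
Bids in order: 113 (E) > 101 (C) > 89 (A) > 38 (D) > 21 (B)
Every bidder forfeits their bid regardless of winning.
Revenue = 89 + 21 + 101 + 38 + 113 = €362.

Total revenue: €362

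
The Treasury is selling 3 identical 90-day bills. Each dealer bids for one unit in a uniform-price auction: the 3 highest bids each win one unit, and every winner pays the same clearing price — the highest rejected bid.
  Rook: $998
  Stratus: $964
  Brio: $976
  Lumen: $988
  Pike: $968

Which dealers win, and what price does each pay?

Rook, Lumen, Brio; each pays $968

Ordering the bids: 998 (Rook), 988 (Lumen), 976 (Brio), 968 (Pike), 964 (Stratus)
The 3 highest are Rook, Lumen, Brio.
Clearing price = highest rejected bid = $968.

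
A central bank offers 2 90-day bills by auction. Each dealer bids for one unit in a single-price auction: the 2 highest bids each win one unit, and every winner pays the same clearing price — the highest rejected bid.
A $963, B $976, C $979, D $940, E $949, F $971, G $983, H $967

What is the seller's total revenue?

Total revenue: $1,952

Bids ranked high→low: 983 (G), 979 (C), 976 (B), 971 (F), …
Winners (2 units): G, C.
Clearing price = highest rejected bid = $976.
Total revenue = 2 × $976 = $1,952.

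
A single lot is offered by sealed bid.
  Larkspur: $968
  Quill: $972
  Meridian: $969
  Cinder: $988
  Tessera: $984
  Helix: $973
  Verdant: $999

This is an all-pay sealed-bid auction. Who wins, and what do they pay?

Sorting bids: 999 (Verdant) > 988 (Cinder) > 984 (Tessera) > 973 (Helix) > 972 (Quill) > 969 (Meridian) > …
Verdant wins with the top bid; all bids are sunk regardless.

Verdant pays $999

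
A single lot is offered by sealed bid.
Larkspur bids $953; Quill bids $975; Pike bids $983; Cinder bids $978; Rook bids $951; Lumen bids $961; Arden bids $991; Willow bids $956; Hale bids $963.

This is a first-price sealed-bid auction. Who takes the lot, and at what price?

Arden pays $991

Bids ranked: 991 (Arden) > 983 (Pike) > 978 (Cinder) > 975 (Quill) > 963 (Hale) > 961 (Lumen) > …
First-price: Arden pays what they bid, $991.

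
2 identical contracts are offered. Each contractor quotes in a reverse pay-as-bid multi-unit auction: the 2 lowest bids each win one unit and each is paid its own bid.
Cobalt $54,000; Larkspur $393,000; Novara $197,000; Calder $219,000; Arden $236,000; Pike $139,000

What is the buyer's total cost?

Bids ranked low→high: 54,000 (Cobalt), 139,000 (Pike), 197,000 (Novara), 219,000 (Calder), …
Lowest 2: Cobalt, Pike.
Total cost = 54,000 + 139,000 = $193,000.

Total cost: $193,000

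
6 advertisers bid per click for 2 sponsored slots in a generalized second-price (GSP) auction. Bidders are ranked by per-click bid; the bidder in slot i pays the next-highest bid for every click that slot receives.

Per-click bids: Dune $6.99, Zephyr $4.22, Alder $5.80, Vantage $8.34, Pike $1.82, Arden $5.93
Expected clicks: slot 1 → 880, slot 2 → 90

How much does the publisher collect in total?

Per-click bids in order: $8.34 (Vantage) > $6.99 (Dune) > $5.93 (Arden) > …
Slot 1: Vantage pays $6.99 × 880 = $6151.20
Slot 2: Dune pays $5.93 × 90 = $533.70
Total = $6684.90

Total revenue: $6684.90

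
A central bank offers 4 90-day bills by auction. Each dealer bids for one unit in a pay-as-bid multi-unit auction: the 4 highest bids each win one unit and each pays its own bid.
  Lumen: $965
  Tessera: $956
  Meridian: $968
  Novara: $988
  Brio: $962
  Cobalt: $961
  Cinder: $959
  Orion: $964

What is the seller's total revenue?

Bids ranked high→low: 988 (Novara), 968 (Meridian), 965 (Lumen), 964 (Orion), 962 (Brio), 961 (Cobalt), …
The 4 highest are Novara, Meridian, Lumen, Orion.
Total revenue = 988 + 968 + 965 + 964 = $3,885.

Total revenue: $3,885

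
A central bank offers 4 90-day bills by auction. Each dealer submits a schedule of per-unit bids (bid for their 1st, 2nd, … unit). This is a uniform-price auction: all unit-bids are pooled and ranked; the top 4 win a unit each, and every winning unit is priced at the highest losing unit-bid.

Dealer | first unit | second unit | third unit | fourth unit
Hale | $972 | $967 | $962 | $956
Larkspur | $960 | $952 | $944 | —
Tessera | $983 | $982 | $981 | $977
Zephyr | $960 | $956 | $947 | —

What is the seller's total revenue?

Total revenue: $3,888

All unit-bids, highest first — top 4: 983 (Tessera-1), 982 (Tessera-2), 981 (Tessera-3), 977 (Tessera-4)
Highest rejected unit-bid = $972.
Allocation: Tessera 4. Every unit priced at $972.
Revenue = 4 × 972 = $3,888.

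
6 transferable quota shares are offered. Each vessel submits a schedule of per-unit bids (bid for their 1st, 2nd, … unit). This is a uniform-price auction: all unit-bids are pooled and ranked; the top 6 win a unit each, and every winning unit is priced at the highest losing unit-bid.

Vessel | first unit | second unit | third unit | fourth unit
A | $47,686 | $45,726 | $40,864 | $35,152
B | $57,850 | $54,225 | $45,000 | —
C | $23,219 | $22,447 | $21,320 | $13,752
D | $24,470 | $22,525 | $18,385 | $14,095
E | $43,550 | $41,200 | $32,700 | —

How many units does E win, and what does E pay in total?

All unit-bids, highest first — top 6: 57,850 (B-1), 54,225 (B-2), 47,686 (A-1), 45,726 (A-2), 45,000 (B-3), 43,550 (E-1)
Highest rejected unit-bid = $41,200.
E wins 1 unit(s) at $41,200 each.

E: 1 unit, pays $41,200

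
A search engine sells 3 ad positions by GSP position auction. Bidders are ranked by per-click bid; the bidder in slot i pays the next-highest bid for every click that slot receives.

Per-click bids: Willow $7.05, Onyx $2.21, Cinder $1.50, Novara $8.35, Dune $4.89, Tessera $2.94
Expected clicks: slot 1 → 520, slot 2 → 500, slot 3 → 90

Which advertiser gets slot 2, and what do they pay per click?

Willow; $4.89 per click

Sorting advertisers: $8.35 (Novara) > $7.05 (Willow) > $4.89 (Dune) > $2.94 (Tessera) > …
Slot 2 goes to the second-ranked bidder, Willow, who pays the next bid down: $4.89/click.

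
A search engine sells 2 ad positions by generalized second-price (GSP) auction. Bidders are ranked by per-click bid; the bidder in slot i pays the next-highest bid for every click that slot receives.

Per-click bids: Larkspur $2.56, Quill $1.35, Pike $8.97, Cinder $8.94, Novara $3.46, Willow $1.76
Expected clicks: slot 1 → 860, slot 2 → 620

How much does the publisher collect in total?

Per-click bids in order: $8.97 (Pike) > $8.94 (Cinder) > $3.46 (Novara) > …
Slot 1: Pike pays $8.94 × 860 = $7688.40
Slot 2: Cinder pays $3.46 × 620 = $2145.20
Total = $9833.60

Total revenue: $9833.60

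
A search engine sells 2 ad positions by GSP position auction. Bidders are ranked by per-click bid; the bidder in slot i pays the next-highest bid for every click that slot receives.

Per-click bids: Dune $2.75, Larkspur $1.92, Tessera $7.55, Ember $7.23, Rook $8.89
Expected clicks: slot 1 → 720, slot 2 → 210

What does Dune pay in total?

Per-click bids in order: $8.89 (Rook) > $7.55 (Tessera) > $7.23 (Ember) > …
Dune ranks below slot 2 → no slot, pays nothing.

Dune pays $0.00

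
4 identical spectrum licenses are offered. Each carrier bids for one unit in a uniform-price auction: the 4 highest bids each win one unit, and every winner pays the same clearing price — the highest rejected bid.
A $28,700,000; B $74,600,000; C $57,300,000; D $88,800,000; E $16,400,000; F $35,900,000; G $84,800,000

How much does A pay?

A pays $0

Ordering the bids: 88,800,000 (D), 84,800,000 (G), 74,600,000 (B), 57,300,000 (C), 35,900,000 (F), 28,700,000 (A), …
The 4 highest are D, G, B, C.
Highest unsuccessful bid: $35,900,000 → clearing price.
A does not win → pays $0.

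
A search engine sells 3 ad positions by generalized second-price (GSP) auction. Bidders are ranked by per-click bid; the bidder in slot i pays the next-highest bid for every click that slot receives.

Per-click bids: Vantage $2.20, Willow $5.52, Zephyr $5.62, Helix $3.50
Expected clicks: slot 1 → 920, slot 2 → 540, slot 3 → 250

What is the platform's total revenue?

Total revenue: $7518.40

Ranked by bid: $5.62 (Zephyr) > $5.52 (Willow) > $3.50 (Helix) > $2.20 (Vantage)
Slot 1: Zephyr pays $5.52 × 920 = $5078.40
Slot 2: Willow pays $3.50 × 540 = $1890.00
Slot 3: Helix pays $2.20 × 250 = $550.00
Total = $7518.40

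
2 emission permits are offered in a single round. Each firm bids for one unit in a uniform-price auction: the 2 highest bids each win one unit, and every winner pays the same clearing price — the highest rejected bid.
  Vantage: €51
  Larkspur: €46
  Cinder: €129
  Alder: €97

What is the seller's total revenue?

Bids ranked high→low: 129 (Cinder), 97 (Alder), 51 (Vantage), 46 (Larkspur)
The 2 highest are Cinder, Alder.
Clearing price = highest rejected bid = €51.
Total revenue = 2 × €51 = €102.

Total revenue: €102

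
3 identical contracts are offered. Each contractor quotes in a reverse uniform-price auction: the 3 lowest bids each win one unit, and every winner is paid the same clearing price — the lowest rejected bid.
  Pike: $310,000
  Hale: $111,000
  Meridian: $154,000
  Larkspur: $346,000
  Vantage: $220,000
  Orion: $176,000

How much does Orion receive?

Ordering the bids: 111,000 (Hale), 154,000 (Meridian), 176,000 (Orion), 220,000 (Vantage), 310,000 (Pike), …
The 3 lowest are Hale, Meridian, Orion.
First losing bid is Vantage's $220,000, which sets the uniform price.
Orion wins → is paid $220,000.

Orion is paid $220,000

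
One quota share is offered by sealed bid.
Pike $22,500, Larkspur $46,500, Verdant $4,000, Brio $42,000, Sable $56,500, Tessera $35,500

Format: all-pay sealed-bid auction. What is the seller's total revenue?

All-pay sealed-bid auction: the highest bidder wins the item, but every bidder pays their own bid.
Bids in order: 56,500 (Sable) > 46,500 (Larkspur) > 42,000 (Brio) > 35,500 (Tessera) > 22,500 (Pike) > 4,000 (Verdant)
Sable wins with the top bid; all bids are sunk regardless.
Every bidder forfeits their bid regardless of winning.
Revenue = 22,500 + 46,500 + 4,000 + 42,000 + 56,500 + 35,500 = $207,000.

Total revenue: $207,000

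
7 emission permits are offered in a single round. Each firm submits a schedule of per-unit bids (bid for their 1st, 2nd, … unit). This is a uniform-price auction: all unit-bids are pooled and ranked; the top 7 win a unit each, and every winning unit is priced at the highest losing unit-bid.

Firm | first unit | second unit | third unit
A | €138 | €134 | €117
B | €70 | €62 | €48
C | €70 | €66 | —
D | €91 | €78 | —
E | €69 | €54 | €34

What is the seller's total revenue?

Merging the schedules and taking the best 7: 138 (A-1), 134 (A-2), 117 (A-3), 91 (D-1), 78 (D-2), 70 (B-1), 70 (C-1)
The (k+1)-th unit-bid is €69.
Allocation: A 3, B 1, C 1, D 2. Every unit priced at €69.
Revenue = 7 × 69 = €483.

Total revenue: €483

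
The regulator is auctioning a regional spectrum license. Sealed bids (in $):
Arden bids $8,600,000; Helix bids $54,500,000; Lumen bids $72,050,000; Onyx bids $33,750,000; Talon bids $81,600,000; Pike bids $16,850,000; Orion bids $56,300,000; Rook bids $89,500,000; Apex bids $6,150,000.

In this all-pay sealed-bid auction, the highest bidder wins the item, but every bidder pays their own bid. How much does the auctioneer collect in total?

Bids in order: 89,500,000 (Rook) > 81,600,000 (Talon) > 72,050,000 (Lumen) > 56,300,000 (Orion) > 54,500,000 (Helix) > 33,750,000 (Onyx) > …
Every bidder forfeits their bid regardless of winning.
Revenue = 8,600,000 + 54,500,000 + 72,050,000 + 33,750,000 + 81,600,000 + 16,850,000 + 56,300,000 + 89,500,000 + 6,150,000 = $419,300,000.

Total revenue: $419,300,000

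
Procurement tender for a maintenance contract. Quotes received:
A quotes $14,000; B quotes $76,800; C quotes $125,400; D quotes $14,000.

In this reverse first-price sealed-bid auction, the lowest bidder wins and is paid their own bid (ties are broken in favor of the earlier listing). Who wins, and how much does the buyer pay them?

Rule: the lowest bidder wins and is paid their own bid.
Bids ranked: 14,000 (A) < 14,000 (D) < 76,800 (B) < 125,400 (C)
A and D tie at $14,000; tie-break gives it to A.
First-price: A is paid what they bid, $14,000.

A is paid $14,000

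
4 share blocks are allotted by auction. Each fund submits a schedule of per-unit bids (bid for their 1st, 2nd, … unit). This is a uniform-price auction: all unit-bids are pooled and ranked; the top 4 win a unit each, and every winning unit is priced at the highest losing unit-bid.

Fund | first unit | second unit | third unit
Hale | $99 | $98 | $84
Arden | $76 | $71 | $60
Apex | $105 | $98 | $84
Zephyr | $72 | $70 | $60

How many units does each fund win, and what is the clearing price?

Pooled unit-bids ranked (top 4): 105 (Apex-1), 99 (Hale-1), 98 (Hale-2), 98 (Apex-2)
Highest rejected unit-bid = $84.
Allocation: Apex 2, Hale 2.

Apex 2, Hale 2; clearing price $84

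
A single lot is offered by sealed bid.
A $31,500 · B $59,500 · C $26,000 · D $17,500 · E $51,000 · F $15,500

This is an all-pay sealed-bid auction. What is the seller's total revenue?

Bids ranked: 59,500 (B) > 51,000 (E) > 31,500 (A) > 26,000 (C) > 17,500 (D) > 15,500 (F)
Every bidder forfeits their bid regardless of winning.
Revenue = 31,500 + 59,500 + 26,000 + 17,500 + 51,000 + 15,500 = $201,000.

Total revenue: $201,000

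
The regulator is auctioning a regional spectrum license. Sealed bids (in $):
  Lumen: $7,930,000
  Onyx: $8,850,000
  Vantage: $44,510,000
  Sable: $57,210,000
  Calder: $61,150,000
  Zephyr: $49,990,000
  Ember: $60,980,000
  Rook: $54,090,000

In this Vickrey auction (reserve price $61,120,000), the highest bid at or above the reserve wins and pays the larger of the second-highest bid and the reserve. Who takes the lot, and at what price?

Calder pays $61,120,000

Rule: the highest bid at or above the reserve wins and pays the larger of the second-highest bid and the reserve.
Bids ranked: 61,150,000 (Calder) > 60,980,000 (Ember) > 57,210,000 (Sable) > 54,090,000 (Rook) > 49,990,000 (Zephyr) > 44,510,000 (Vantage) > …
Calder has the top bid at or above the reserve ($61,150,000).
max(second-highest $60,980,000, reserve $61,120,000) = $61,120,000.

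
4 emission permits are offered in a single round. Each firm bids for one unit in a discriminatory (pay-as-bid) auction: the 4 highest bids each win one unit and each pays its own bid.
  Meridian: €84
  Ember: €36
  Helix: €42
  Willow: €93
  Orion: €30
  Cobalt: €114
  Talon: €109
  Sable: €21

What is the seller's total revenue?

Total revenue: €400

Sorting: 114 (Cobalt), 109 (Talon), 93 (Willow), 84 (Meridian), 42 (Helix), 36 (Ember), …
Top 4: Cobalt, Talon, Willow, Meridian.
Total revenue = 114 + 109 + 93 + 84 = €400.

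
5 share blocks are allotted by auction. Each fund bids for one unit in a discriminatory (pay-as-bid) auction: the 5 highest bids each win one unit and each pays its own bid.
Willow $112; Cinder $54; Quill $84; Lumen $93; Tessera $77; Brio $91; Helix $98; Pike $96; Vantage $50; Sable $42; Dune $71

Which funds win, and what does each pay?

Sorting: 112 (Willow), 98 (Helix), 96 (Pike), 93 (Lumen), 91 (Brio), 84 (Quill), 77 (Tessera), …
The 5 highest are Willow, Helix, Pike, Lumen, Brio.
Each winner pays its own bid: Willow $112, Helix $98, Pike $96, Lumen $93, Brio $91.

Willow $112, Helix $98, Pike $96, Lumen $93, Brio $91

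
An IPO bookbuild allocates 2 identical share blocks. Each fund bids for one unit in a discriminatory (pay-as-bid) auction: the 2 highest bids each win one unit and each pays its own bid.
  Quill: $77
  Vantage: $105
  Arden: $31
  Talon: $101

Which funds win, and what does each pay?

Vantage $105, Talon $101

Ordering the bids: 105 (Vantage), 101 (Talon), 77 (Quill), 31 (Arden)
The 2 highest are Vantage, Talon.
Each winner pays its own bid: Vantage $105, Talon $101.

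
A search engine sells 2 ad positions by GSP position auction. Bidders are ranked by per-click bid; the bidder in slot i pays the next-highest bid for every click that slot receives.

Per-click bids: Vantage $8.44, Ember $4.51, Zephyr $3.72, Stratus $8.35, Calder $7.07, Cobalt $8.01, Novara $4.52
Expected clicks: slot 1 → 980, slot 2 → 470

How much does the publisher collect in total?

Sorting advertisers: $8.44 (Vantage) > $8.35 (Stratus) > $8.01 (Cobalt) > …
Slot 1: Vantage pays $8.35 × 980 = $8183.00
Slot 2: Stratus pays $8.01 × 470 = $3764.70
Total = $11947.70

Total revenue: $11947.70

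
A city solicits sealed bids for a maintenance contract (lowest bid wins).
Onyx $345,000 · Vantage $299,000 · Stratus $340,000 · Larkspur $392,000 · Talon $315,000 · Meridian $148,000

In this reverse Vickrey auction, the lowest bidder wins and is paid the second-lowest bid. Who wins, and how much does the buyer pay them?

Rule: the lowest bidder wins and is paid the second-lowest bid.
Bids ranked: 148,000 (Meridian) < 299,000 (Vantage) < 315,000 (Talon) < 340,000 (Stratus) < 345,000 (Onyx) < 392,000 (Larkspur)
Meridian wins with the lowest bid; price is set by the runner-up at $299,000.

Meridian is paid $299,000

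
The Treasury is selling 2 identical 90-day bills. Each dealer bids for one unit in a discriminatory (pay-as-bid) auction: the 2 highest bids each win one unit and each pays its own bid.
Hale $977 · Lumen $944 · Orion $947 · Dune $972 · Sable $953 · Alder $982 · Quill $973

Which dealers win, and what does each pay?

Ordering the bids: 982 (Alder), 977 (Hale), 973 (Quill), 972 (Dune), …
Top 2: Alder, Hale.
Each winner pays its own bid: Alder $982, Hale $977.

Alder $982, Hale $977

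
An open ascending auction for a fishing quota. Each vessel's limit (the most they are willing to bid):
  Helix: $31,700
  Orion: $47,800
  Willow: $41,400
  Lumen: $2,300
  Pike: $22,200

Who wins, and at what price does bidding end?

Limits ranked: 47,800 (Orion) > 41,400 (Willow) > 31,700 (Helix) > 22,200 (Pike) > 2,300 (Lumen)
Bidding ends when Willow exits at $41,400; Orion takes it.

Orion wins at $41,400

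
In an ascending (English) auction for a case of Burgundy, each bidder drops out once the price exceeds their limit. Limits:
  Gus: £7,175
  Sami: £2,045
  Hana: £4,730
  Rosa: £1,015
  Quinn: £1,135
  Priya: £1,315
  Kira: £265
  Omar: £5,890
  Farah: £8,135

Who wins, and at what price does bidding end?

Farah wins at £7,175

Open ascending-bid auction: the price rises until one bidder remains; the winner pays the price at which the last rival dropped out.
Limits in order: 8,135 (Farah) > 7,175 (Gus) > 5,890 (Omar) > 4,730 (Hana) > 2,045 (Sami) > 1,315 (Priya) > …
Bidding ends when Gus exits at £7,175; Farah takes it.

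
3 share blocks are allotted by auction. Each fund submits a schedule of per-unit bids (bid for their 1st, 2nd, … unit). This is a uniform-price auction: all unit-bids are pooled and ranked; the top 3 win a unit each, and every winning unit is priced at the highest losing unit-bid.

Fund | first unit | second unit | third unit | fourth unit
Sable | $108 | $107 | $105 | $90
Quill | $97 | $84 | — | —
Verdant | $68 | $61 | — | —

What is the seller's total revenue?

Pooled unit-bids ranked (top 3): 108 (Sable-1), 107 (Sable-2), 105 (Sable-3)
The (k+1)-th unit-bid is $97.
Allocation: Sable 3. Every unit priced at $97.
Revenue = 3 × 97 = $291.

Total revenue: $291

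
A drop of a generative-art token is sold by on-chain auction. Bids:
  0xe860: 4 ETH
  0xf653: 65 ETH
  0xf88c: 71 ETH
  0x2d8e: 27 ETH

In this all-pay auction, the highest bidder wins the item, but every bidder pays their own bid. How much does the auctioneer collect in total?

Rule: the highest bidder wins the item, but every bidder pays their own bid.
Sorting bids: 71 (0xf88c) > 65 (0xf653) > 27 (0x2d8e) > 4 (0xe860)
0xf88c wins with the top bid; all bids are sunk regardless.
Every bidder forfeits their bid regardless of winning.
Revenue = 4 + 65 + 71 + 27 = 167 ETH.

Total revenue: 167 ETH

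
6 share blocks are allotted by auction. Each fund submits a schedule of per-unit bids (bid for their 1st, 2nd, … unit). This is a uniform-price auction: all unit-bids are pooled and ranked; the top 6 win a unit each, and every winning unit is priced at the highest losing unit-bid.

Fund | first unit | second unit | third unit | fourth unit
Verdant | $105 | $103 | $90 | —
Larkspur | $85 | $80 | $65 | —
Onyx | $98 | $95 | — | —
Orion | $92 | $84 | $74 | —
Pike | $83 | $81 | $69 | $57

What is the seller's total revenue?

Pooled unit-bids ranked (top 6): 105 (Verdant-1), 103 (Verdant-2), 98 (Onyx-1), 95 (Onyx-2), 92 (Orion-1), 90 (Verdant-3)
Highest rejected unit-bid = $85.
Allocation: Onyx 2, Orion 1, Verdant 3. Every unit priced at $85.
Revenue = 6 × 85 = $510.

Total revenue: $510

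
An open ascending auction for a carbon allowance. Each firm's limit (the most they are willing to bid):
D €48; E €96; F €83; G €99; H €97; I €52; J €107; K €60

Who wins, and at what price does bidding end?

Sorting limits: 107 (J) > 99 (G) > 97 (H) > 96 (E) > 83 (F) > 60 (K) > …
G is the last rival to drop out, at €99; J remains and wins at that price.

J wins at €99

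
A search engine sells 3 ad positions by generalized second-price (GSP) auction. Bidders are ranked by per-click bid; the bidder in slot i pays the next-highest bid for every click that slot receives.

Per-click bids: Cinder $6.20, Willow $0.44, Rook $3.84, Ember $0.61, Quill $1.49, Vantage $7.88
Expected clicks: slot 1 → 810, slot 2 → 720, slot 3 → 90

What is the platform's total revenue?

Total revenue: $7920.90

Sorting advertisers: $7.88 (Vantage) > $6.20 (Cinder) > $3.84 (Rook) > $1.49 (Quill) > …
Slot 1: Vantage pays $6.20 × 810 = $5022.00
Slot 2: Cinder pays $3.84 × 720 = $2764.80
Slot 3: Rook pays $1.49 × 90 = $134.10
Total = $7920.90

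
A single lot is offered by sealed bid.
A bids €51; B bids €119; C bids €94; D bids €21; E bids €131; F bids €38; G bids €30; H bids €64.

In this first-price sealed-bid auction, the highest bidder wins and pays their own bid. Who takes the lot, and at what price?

Bids in order: 131 (E) > 119 (B) > 94 (C) > 64 (H) > 51 (A) > 38 (F) > …
E is highest → pays own bid, €131.

E pays €131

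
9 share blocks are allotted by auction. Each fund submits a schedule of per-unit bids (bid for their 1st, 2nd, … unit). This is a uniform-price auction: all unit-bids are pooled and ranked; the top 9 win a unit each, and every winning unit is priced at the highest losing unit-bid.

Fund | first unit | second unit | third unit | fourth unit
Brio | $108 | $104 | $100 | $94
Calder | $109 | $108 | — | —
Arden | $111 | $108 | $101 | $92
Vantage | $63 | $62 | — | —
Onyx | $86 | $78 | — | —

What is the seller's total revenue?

Pooled unit-bids ranked (top 9): 111 (Arden-1), 109 (Calder-1), 108 (Brio-1), 108 (Calder-2), 108 (Arden-2), 104 (Brio-2), 101 (Arden-3), 100 (Brio-3), 94 (Brio-4)
The (k+1)-th unit-bid is $92.
Allocation: Arden 3, Brio 4, Calder 2. Every unit priced at $92.
Revenue = 9 × 92 = $828.

Total revenue: $828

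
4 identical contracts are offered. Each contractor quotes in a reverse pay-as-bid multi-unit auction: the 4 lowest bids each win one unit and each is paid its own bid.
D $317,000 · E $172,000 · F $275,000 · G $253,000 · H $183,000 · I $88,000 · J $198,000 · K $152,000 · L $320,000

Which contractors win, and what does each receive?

Ordering the bids: 88,000 (I), 152,000 (K), 172,000 (E), 183,000 (H), 198,000 (J), 253,000 (G), …
Winners (4 units): I, K, E, H.
Each winner is paid its own bid: I $88,000, K $152,000, E $172,000, H $183,000.

I $88,000, K $152,000, E $172,000, H $183,000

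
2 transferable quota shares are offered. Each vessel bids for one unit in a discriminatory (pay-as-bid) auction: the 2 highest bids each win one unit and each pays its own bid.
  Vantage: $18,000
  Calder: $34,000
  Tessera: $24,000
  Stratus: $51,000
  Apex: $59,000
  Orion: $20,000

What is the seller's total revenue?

Sorting: 59,000 (Apex), 51,000 (Stratus), 34,000 (Calder), 24,000 (Tessera), …
The 2 highest are Apex, Stratus.
Total revenue = 59,000 + 51,000 = $110,000.

Total revenue: $110,000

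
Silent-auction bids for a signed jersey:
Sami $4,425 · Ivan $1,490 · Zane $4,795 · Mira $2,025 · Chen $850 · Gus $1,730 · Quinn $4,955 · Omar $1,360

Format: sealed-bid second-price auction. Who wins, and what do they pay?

Quinn pays $4,795

Rule: the highest bidder wins and pays the second-highest bid.
Bids in order: 4,955 (Quinn) > 4,795 (Zane) > 4,425 (Sami) > 2,025 (Mira) > 1,730 (Gus) > 1,490 (Ivan) > …
Quinn wins with the highest bid; price is set by the runner-up at $4,795.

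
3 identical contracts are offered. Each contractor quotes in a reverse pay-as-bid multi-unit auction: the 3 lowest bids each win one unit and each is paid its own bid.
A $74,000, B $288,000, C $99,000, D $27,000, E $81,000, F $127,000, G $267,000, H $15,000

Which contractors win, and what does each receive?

Bids ranked low→high: 15,000 (H), 27,000 (D), 74,000 (A), 81,000 (E), 99,000 (C), …
Lowest 3: H, D, A.
Each winner is paid its own bid: H $15,000, D $27,000, A $74,000.

H $15,000, D $27,000, A $74,000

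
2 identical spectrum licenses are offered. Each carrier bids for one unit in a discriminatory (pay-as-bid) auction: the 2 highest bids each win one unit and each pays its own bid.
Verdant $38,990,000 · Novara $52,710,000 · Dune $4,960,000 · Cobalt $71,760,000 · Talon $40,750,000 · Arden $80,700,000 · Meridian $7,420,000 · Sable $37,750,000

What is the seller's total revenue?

Sorting: 80,700,000 (Arden), 71,760,000 (Cobalt), 52,710,000 (Novara), 40,750,000 (Talon), …
The 2 highest are Arden, Cobalt.
Total revenue = 80,700,000 + 71,760,000 = $152,460,000.

Total revenue: $152,460,000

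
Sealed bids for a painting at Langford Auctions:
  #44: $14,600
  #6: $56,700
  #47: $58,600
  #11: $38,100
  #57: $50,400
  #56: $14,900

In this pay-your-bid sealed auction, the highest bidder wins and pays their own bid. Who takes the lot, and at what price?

#47 pays $58,600

Sorting bids: 58,600 (#47) > 56,700 (#6) > 50,400 (#57) > 38,100 (#11) > 14,900 (#56) > 14,600 (#44)
First-price: #47 pays what they bid, $58,600.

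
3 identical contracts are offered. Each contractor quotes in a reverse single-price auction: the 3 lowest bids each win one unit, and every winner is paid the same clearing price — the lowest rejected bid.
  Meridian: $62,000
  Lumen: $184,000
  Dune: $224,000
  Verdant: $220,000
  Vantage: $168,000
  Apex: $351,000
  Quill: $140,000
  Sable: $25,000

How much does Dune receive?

Dune is paid $0

Bids ranked low→high: 25,000 (Sable), 62,000 (Meridian), 140,000 (Quill), 168,000 (Vantage), 184,000 (Lumen), …
Winners (3 units): Sable, Meridian, Quill.
Clearing price = lowest rejected bid = $168,000.
Dune does not win → is paid $0.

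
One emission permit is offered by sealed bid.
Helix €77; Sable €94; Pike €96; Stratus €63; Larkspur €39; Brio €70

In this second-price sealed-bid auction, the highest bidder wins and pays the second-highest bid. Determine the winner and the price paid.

Bids in order: 96 (Pike) > 94 (Sable) > 77 (Helix) > 70 (Brio) > 63 (Stratus) > 39 (Larkspur)
Second-price: Pike pays Sable's bid of €94.

Pike pays €94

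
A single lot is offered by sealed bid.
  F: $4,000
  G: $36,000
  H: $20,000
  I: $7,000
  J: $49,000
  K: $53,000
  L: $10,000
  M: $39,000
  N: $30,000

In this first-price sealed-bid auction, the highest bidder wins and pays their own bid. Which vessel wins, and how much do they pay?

K pays $53,000

First-price sealed-bid auction: the highest bidder wins and pays their own bid.
Sorting bids: 53,000 (K) > 49,000 (J) > 39,000 (M) > 36,000 (G) > 30,000 (N) > 20,000 (H) > …
First-price: K pays what they bid, $53,000.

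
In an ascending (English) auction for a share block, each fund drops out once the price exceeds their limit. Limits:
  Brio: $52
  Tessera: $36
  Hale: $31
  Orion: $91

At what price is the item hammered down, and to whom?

Orion wins at $52

Sorting limits: 91 (Orion) > 52 (Brio) > 36 (Tessera) > 31 (Hale)
Brio is the last rival to drop out, at $52; Orion remains and wins at that price.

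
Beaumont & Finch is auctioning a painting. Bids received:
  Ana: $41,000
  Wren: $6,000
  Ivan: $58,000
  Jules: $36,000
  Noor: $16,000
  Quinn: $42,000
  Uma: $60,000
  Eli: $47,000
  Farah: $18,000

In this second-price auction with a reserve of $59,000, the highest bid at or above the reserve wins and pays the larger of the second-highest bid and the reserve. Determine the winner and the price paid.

Sorting bids: 60,000 (Uma) > 58,000 (Ivan) > 47,000 (Eli) > 42,000 (Quinn) > 41,000 (Ana) > 36,000 (Jules) > …
Uma has the top bid at or above the reserve ($60,000).
max(second-highest $58,000, reserve $59,000) = $59,000.

Uma pays $59,000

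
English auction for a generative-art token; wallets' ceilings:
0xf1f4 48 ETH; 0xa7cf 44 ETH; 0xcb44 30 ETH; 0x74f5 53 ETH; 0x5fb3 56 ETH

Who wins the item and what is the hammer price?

0x5fb3 wins at 53 ETH

Open ascending-bid auction: the price rises until one bidder remains; the winner pays the price at which the last rival dropped out.
Limits ranked: 56 (0x5fb3) > 53 (0x74f5) > 48 (0xf1f4) > 44 (0xa7cf) > 30 (0xcb44)
Bidding ends when 0x74f5 exits at 53 ETH; 0x5fb3 takes it.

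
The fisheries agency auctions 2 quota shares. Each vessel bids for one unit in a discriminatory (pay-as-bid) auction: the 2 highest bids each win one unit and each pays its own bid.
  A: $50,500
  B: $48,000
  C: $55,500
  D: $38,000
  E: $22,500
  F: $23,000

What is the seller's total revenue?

Ordering the bids: 55,500 (C), 50,500 (A), 48,000 (B), 38,000 (D), …
Winners (2 units): C, A.
Total revenue = 55,500 + 50,500 = $106,000.

Total revenue: $106,000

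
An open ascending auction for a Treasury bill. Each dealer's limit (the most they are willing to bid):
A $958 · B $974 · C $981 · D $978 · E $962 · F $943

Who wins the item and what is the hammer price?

C wins at $978

Sorting limits: 981 (C) > 978 (D) > 974 (B) > 962 (E) > 958 (A) > 943 (F)
D is the last rival to drop out, at $978; C remains and wins at that price.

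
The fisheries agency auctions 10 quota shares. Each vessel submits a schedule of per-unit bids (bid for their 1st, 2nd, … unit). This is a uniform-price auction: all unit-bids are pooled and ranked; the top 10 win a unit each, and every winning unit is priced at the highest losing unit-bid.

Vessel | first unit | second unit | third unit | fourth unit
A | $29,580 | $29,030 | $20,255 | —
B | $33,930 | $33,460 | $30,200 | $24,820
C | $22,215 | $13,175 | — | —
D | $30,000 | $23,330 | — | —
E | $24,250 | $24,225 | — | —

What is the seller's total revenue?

Merging the schedules and taking the best 10: 33,930 (B-1), 33,460 (B-2), 30,200 (B-3), 30,000 (D-1), 29,580 (A-1), 29,030 (A-2), 24,820 (B-4), 24,250 (E-1), 24,225 (E-2), 23,330 (D-2)
Highest rejected unit-bid = $22,215.
Allocation: A 2, B 4, D 2, E 2. Every unit priced at $22,215.
Revenue = 10 × 22,215 = $222,150.

Total revenue: $222,150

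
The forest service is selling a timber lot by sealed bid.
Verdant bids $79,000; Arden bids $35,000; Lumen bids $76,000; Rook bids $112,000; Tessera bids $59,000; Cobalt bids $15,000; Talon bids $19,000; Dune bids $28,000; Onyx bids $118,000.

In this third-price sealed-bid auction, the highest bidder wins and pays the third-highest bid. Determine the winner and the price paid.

Onyx pays $79,000

Sorting bids: 118,000 (Onyx) > 112,000 (Rook) > 79,000 (Verdant) > 76,000 (Lumen) > 59,000 (Tessera) > 35,000 (Arden) > …
Onyx is highest; pays the third-highest bid, $79,000.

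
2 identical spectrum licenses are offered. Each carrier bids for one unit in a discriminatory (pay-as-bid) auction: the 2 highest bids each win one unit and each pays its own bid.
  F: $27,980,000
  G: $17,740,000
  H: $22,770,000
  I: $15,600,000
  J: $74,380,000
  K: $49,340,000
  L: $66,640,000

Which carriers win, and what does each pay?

Sorting: 74,380,000 (J), 66,640,000 (L), 49,340,000 (K), 27,980,000 (F), …
The 2 highest are J, L.
Each winner pays its own bid: J $74,380,000, L $66,640,000.

J $74,380,000, L $66,640,000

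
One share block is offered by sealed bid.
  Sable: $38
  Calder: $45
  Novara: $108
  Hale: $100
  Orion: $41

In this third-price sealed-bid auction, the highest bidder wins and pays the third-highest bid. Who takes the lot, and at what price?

Rule: the highest bidder wins and pays the third-highest bid.
Sorting bids: 108 (Novara) > 100 (Hale) > 45 (Calder) > 41 (Orion) > 38 (Sable)
Novara wins; payment is bid #3 in the ranking = $45.

Novara pays $45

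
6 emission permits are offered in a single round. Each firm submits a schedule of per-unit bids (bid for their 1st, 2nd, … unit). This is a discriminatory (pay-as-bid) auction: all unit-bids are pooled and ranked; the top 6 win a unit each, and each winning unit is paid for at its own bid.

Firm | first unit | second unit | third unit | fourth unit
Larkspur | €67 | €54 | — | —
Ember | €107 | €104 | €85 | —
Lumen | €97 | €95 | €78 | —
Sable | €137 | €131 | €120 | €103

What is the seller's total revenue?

Total revenue: €702

All unit-bids, highest first — top 6: 137 (Sable-1), 131 (Sable-2), 120 (Sable-3), 107 (Ember-1), 104 (Ember-2), 103 (Sable-4)
Next rejected bid: €97 (not a price — pay-as-bid).
Each winning unit pays its own bid.
Revenue = 137 + 131 + 120 + 107 + 104 + 103 = €702.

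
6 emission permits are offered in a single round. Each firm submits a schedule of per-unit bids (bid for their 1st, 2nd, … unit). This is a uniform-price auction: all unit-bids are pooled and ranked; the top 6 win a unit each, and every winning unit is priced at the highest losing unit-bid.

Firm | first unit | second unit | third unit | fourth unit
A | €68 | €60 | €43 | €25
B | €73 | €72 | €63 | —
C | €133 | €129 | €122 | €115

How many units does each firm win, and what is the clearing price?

Pooled unit-bids ranked (top 6): 133 (C-1), 129 (C-2), 122 (C-3), 115 (C-4), 73 (B-1), 72 (B-2)
First bid not allocated: €68.
Allocation: B 2, C 4.

B 2, C 4; clearing price €68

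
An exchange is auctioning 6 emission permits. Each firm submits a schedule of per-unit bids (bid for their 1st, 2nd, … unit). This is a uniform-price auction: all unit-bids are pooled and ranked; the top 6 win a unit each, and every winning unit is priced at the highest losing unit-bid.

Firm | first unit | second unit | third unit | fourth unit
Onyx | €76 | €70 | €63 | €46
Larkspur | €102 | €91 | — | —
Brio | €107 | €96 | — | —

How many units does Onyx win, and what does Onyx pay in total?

Onyx: 2 units, pays €126

Pooled unit-bids ranked (top 6): 107 (Brio-1), 102 (Larkspur-1), 96 (Brio-2), 91 (Larkspur-2), 76 (Onyx-1), 70 (Onyx-2)
The (k+1)-th unit-bid is €63.
Onyx wins 2 unit(s) at €63 each.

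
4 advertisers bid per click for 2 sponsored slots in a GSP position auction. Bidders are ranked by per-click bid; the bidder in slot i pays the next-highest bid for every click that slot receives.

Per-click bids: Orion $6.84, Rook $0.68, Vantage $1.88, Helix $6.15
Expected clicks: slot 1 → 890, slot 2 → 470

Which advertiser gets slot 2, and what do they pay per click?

Helix; $1.88 per click

Ranked by bid: $6.84 (Orion) > $6.15 (Helix) > $1.88 (Vantage) > …
Slot 2 goes to the second-ranked bidder, Helix, who pays the next bid down: $1.88/click.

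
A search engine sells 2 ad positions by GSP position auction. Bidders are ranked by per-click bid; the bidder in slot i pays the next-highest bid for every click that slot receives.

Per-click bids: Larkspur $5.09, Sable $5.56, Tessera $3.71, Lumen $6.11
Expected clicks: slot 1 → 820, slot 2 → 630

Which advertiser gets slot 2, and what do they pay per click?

Ranked by bid: $6.11 (Lumen) > $5.56 (Sable) > $5.09 (Larkspur) > …
Slot 2 goes to the second-ranked bidder, Sable, who pays the next bid down: $5.09/click.

Sable; $5.09 per click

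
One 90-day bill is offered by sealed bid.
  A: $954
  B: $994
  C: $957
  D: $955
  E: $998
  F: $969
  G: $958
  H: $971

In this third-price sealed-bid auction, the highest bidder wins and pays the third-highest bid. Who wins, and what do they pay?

E pays $971

Bids in order: 998 (E) > 994 (B) > 971 (H) > 969 (F) > 958 (G) > 957 (C) > …
E is highest; pays the third-highest bid, $971.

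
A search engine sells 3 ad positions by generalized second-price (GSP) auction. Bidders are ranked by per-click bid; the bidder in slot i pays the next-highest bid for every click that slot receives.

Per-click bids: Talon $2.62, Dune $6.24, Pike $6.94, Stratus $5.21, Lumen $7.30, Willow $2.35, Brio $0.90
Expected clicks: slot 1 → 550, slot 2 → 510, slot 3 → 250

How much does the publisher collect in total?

Total revenue: $8301.90

Ranked by bid: $7.30 (Lumen) > $6.94 (Pike) > $6.24 (Dune) > $5.21 (Stratus) > …
Slot 1: Lumen pays $6.94 × 550 = $3817.00
Slot 2: Pike pays $6.24 × 510 = $3182.40
Slot 3: Dune pays $5.21 × 250 = $1302.50
Total = $8301.90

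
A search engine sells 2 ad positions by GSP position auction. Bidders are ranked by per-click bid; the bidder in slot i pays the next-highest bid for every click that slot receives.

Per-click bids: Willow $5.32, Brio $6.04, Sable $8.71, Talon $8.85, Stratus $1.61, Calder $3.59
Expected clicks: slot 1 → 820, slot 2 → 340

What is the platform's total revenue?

Sorting advertisers: $8.85 (Talon) > $8.71 (Sable) > $6.04 (Brio) > …
Slot 1: Talon pays $8.71 × 820 = $7142.20
Slot 2: Sable pays $6.04 × 340 = $2053.60
Total = $9195.80

Total revenue: $9195.80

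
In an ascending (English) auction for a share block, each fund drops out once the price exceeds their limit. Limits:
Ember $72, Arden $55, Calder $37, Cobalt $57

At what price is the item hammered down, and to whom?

Limits ranked: 72 (Ember) > 57 (Cobalt) > 55 (Arden) > 37 (Calder)
Cobalt is the last rival to drop out, at $57; Ember remains and wins at that price.

Ember wins at $57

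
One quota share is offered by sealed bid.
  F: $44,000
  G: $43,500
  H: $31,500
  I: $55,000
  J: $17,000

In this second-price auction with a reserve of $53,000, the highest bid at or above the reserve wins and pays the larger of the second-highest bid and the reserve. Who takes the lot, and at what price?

Sorting bids: 55,000 (I) > 44,000 (F) > 43,500 (G) > 31,500 (H) > 17,000 (J)
Highest eligible bid: I at $55,000.
max(second-highest $44,000, reserve $53,000) = $53,000.

I pays $53,000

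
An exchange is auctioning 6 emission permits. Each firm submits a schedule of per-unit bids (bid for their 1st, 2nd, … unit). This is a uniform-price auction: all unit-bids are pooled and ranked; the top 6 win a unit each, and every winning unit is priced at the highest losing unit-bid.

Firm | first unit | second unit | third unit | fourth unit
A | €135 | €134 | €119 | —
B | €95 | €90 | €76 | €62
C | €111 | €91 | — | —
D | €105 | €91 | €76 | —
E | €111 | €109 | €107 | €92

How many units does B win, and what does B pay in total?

B: 0 units, pays €0

Pooled unit-bids ranked (top 6): 135 (A-1), 134 (A-2), 119 (A-3), 111 (C-1), 111 (E-1), 109 (E-2)
The (k+1)-th unit-bid is €107.
B wins 0 unit(s) at €107 each.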